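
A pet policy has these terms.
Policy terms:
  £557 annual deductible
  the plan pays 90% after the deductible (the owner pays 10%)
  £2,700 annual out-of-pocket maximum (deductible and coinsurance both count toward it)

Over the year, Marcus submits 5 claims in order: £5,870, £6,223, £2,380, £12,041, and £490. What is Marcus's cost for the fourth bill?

£751.40

Bill 1, £5,870: £557 finishes the deductible; £5,313 goes to coinsurance; 10% of £5,313 = £531.30. Cost to owner: £1,088.30. OOP to date £1,088.30.
Bill 2, £6,223: deductible met; 10% of £6,223 = £622.30. Owner owes £622.30 (running OOP £1,710.60).
Bill 3, £2,380: deductible already satisfied, so owner's share is 10% × £2,380 = £238. Owner owes £238 (running OOP £1,948.60).
Bill 4, £12,041: deductible already satisfied, so owner's share is 10% × £12,041 = £1,204.10. That would push OOP to £3,152.70, over the £2,700 cap, so owner pays £2,700 − £1,948.60 = £751.40.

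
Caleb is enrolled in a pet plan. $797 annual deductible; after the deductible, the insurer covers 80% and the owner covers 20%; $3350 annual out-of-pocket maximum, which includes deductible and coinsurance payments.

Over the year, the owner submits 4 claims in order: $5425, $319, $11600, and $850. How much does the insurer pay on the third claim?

$10036.40

#1 ($5425): $797 to deductible, leaving $4628; coinsurance $4628 × 20% = $925.60. Owner owes $1722.60 (running OOP $1722.60). Insurer: $5425 − $1722.60 = $3702.40.
#2 ($319): deductible met; 20% of $319 = $63.80. Cost to owner: $63.80. OOP to date $1786.40. Plan pays $319 − $63.80 = $255.20.
#3 ($11600): deductible already satisfied, so owner's share is 20% × $11600 = $2320. Adding that to $1786.40 gives $4106.40, past the $3350 cap; owner pays only $3350 − $1786.40 = $1563.60. Insurer: $11600 − $1563.60 = $10036.40.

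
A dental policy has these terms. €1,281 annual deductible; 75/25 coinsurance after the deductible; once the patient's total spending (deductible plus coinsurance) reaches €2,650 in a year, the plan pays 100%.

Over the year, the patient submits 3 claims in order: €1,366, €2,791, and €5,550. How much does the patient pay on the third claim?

€650

Bill 1, €1,366: deductible takes €1,281, €85 remains; patient's 25% is €21.25. Patient pays €1,302.25; OOP now €1,302.25.
Bill 2, €2,791: deductible already satisfied, so patient's share is 25% × €2,791 = €697.75. Cost to patient: €697.75. OOP to date €2,000.
Bill 3, €5,550: deductible already satisfied, so patient's share is 25% × €5,550 = €1,387.50. OOP would hit €3,387.50 > €2,650, so the cap limits the patient to €2,650 − €2,000 = €650.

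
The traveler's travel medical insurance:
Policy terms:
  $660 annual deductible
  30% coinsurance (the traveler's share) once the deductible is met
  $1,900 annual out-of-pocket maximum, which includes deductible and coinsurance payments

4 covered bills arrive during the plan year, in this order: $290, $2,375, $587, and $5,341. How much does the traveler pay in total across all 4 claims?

$1,900

Claim 1 — $290: fully absorbed by the deductible. Cost to traveler: $290. OOP to date $290.
Claim 2 — $2,375: deductible takes $370, $2,005 remains; coinsurance $2,005 × 30% = $601.50. Traveler owes $971.50 (running OOP $1,261.50).
Claim 3 — $587: deductible already satisfied, so traveler's share is 30% × $587 = $176.10. Cost to traveler: $176.10. OOP to date $1,437.60.
Claim 4 — $5,341: 30% coinsurance on $5,341 = $1,602.30. That would push OOP to $3,039.90, over the $1,900 cap, so traveler pays $1,900 − $1,437.60 = $462.40.
Total paid by the traveler: $290 + $971.50 + $176.10 + $462.40 = $1,900.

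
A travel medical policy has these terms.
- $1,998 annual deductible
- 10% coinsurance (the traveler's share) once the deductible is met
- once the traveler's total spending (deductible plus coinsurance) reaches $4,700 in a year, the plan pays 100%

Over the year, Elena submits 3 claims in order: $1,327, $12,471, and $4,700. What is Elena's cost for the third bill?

$470

Claim 1 ($1,327): all of it applies to the deductible. Traveler owes $1,327 (running OOP $1,327).
Claim 2 ($12,471): $671 to deductible, leaving $11,800; traveler's 10% is $1,180. Cost to traveler: $1,851. OOP to date $3,178.
Claim 3 ($4,700): deductible met; 10% of $4,700 = $470. Cost to traveler: $470. OOP to date $3,648.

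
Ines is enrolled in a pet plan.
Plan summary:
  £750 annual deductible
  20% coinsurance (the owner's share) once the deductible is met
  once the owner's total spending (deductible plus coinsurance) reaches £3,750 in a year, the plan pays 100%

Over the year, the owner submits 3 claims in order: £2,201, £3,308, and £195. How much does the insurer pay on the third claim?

#1 (£2,201): deductible takes £750, £1,451 remains; owner's 20% is £290.20. Owner pays £1,040.20; OOP now £1,040.20. Plan pays £2,201 − £1,040.20 = £1,160.80.
#2 (£3,308): 20% coinsurance on £3,308 = £661.60. Owner pays £661.60; OOP now £1,701.80. Insurer: £3,308 − £661.60 = £2,646.40.
#3 (£195): 20% coinsurance on £195 = £39. Owner owes £39 (running OOP £1,740.80). Plan pays £195 − £39 = £156.

£156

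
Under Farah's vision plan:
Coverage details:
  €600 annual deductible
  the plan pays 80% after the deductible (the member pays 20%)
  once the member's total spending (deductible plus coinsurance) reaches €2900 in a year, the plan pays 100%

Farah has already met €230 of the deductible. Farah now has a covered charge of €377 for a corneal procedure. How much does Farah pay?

€371.40

Remaining deductible: €600 − €230 = €370.
After the €370 deductible portion, €377 − €370 = €7 is subject to coinsurance.
20% of €7 = €1.40 falls to the member.
That puts the member's cost at €370 + €1.40 = €371.40 before any cap.
Cumulative spending €230 + €371.40 = €601.40 stays under the €2900 maximum.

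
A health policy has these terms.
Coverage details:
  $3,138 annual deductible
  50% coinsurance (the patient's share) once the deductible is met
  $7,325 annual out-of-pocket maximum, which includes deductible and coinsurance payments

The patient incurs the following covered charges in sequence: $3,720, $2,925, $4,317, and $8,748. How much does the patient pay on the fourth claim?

#1 ($3,720): $3,138 finishes the deductible; $582 goes to coinsurance; patient's 50% is $291. Patient owes $3,429 (running OOP $3,429).
#2 ($2,925): deductible already satisfied, so patient's share is 50% × $2,925 = $1,462.50. Patient owes $1,462.50 (running OOP $4,891.50).
#3 ($4,317): 50% coinsurance on $4,317 = $2,158.50. Cost to patient: $2,158.50. OOP to date $7,050.
#4 ($8,748): 50% coinsurance on $8,748 = $4,374. OOP would hit $11,424 > $7,325, so the cap limits the patient to $7,325 − $7,050 = $275.

$275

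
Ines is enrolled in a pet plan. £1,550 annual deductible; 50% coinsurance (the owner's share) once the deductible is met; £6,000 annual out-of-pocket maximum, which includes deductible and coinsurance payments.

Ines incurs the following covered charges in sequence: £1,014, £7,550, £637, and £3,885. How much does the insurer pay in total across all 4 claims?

Claim 1 — £1,014: entire amount goes to the deductible. Owner pays £1,014; OOP now £1,014. Plan pays £1,014 − £1,014 = £0.
Claim 2 — £7,550: £536 to deductible, leaving £7,014; owner's 50% is £3,507. Owner pays £4,043; OOP now £5,057. Plan pays £7,550 − £4,043 = £3,507.
Claim 3 — £637: 50% coinsurance on £637 = £318.50. Owner pays £318.50; OOP now £5,375.50. Plan pays £637 − £318.50 = £318.50.
Claim 4 — £3,885: deductible already satisfied, so owner's share is 50% × £3,885 = £1,942.50. That would push OOP to £7,318, over the £6,000 cap, so owner pays £6,000 − £5,375.50 = £624.50. Insurer: £3,885 − £624.50 = £3,260.50.
Insurer total: £0 + £3,507 + £318.50 + £3,260.50 = £7,086.

£7,086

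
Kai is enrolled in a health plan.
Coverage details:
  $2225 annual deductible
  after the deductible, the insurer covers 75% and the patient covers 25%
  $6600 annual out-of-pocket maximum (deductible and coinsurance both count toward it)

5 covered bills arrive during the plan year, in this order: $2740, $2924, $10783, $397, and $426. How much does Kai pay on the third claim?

Bill 1, $2740: $2225 finishes the deductible; $515 goes to coinsurance; coinsurance $515 × 25% = $128.75. Patient owes $2353.75 (running OOP $2353.75).
Bill 2, $2924: deductible already satisfied, so patient's share is 25% × $2924 = $731. Patient pays $731; OOP now $3084.75.
Bill 3, $10783: deductible already satisfied, so patient's share is 25% × $10783 = $2695.75. Cost to patient: $2695.75. OOP to date $5780.50.

$2695.75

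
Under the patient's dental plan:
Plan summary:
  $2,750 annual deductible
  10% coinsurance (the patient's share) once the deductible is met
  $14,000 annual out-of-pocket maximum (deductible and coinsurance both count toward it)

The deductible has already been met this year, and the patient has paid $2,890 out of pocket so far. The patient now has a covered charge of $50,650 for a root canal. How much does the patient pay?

$5,065

The deductible is already satisfied, so the full bill goes to coinsurance.
10% of $50,650 = $5,065 falls to the patient.
Cumulative spending $2,890 + $5,065 = $7,955 stays under the $14,000 maximum.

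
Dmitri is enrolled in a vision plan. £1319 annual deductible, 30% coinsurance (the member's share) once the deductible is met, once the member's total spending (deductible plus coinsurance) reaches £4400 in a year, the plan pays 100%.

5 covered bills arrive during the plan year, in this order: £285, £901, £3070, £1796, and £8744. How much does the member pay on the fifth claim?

Bill 1, £285: entire amount goes to the deductible. Member pays £285; OOP now £285.
Bill 2, £901: fully absorbed by the deductible. Member pays £901; OOP now £1186.
Bill 3, £3070: £133 to deductible, leaving £2937; member's 30% is £881.10. Cost to member: £1014.10. OOP to date £2200.10.
Bill 4, £1796: deductible met; 30% of £1796 = £538.80. Member owes £538.80 (running OOP £2738.90).
Bill 5, £8744: deductible already satisfied, so member's share is 30% × £8744 = £2623.20. OOP would hit £5362.10 > £4400, so the cap limits the member to £4400 − £2738.90 = £1661.10.

£1661.10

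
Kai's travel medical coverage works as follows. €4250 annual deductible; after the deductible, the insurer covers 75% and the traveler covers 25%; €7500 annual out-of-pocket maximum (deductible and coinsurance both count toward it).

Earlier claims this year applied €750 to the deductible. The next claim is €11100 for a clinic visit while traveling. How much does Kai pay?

Remaining deductible: €4250 − €750 = €3500.
That leaves €11100 − €3500 = €7600 for coinsurance.
25% of €7600 = €1900 falls to the traveler.
So the traveler owes €3500 + €1900 = €5400 before any cap.
Cumulative spending €750 + €5400 = €6150 stays under the €7500 maximum.

€5400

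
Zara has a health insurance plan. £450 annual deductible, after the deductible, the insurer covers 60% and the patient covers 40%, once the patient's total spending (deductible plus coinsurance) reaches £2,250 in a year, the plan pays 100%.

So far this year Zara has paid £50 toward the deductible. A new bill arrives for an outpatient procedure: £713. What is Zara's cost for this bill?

Remaining deductible: £450 − £50 = £400.
The remaining £313 (= £713 − £400) moves to coinsurance.
40% of £313 = £125.20 falls to the patient.
Patient responsibility before any cap: £400 + £125.20 = £525.20.
Total out-of-pocket so far would be £50 + £525.20 = £575.20, below the £2,250 cap — no reduction.

£525.20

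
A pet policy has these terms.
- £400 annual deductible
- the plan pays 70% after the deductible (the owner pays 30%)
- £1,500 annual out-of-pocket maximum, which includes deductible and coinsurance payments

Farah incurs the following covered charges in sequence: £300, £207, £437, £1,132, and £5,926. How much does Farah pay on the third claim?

Bill 1, £300: entire amount goes to the deductible. Owner owes £300 (running OOP £300).
Bill 2, £207: £100 finishes the deductible; £107 goes to coinsurance; owner's 30% is £32.10. Owner pays £132.10; OOP now £432.10.
Bill 3, £437: deductible met; 30% of £437 = £131.10. Owner pays £131.10; OOP now £563.20.

£131.10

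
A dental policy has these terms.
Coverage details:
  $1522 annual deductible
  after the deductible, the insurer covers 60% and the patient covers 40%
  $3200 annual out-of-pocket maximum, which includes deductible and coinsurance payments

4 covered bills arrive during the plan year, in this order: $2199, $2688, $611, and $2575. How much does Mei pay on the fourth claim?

Claim 1 ($2199): $1522 finishes the deductible; $677 goes to coinsurance; patient's 40% is $270.80. Cost to patient: $1792.80. OOP to date $1792.80.
Claim 2 ($2688): 40% coinsurance on $2688 = $1075.20. Cost to patient: $1075.20. OOP to date $2868.
Claim 3 ($611): deductible already satisfied, so patient's share is 40% × $611 = $244.40. Cost to patient: $244.40. OOP to date $3112.40.
Claim 4 ($2575): 40% coinsurance on $2575 = $1030. Adding that to $3112.40 gives $4142.40, past the $3200 cap; patient pays only $3200 − $3112.40 = $87.60.

$87.60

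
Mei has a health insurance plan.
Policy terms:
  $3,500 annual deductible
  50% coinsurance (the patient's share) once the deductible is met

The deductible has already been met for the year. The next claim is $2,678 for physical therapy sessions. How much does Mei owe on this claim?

The deductible is already satisfied, so the full bill goes to coinsurance.
Patient's 50% share of $2,678 is $1,339.

$1,339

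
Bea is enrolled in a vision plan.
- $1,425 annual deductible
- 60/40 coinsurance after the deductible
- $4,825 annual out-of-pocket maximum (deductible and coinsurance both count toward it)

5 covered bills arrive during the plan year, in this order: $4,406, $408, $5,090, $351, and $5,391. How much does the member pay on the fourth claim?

$8.40

Claim 1 ($4,406): $1,425 finishes the deductible; $2,981 goes to coinsurance; 40% of $2,981 = $1,192.40. Member pays $2,617.40; OOP now $2,617.40.
Claim 2 ($408): deductible already satisfied, so member's share is 40% × $408 = $163.20. Member owes $163.20 (running OOP $2,780.60).
Claim 3 ($5,090): deductible already satisfied, so member's share is 40% × $5,090 = $2,036. Member owes $2,036 (running OOP $4,816.60).
Claim 4 ($351): deductible already satisfied, so member's share is 40% × $351 = $140.40. OOP would hit $4,957 > $4,825, so the cap limits the member to $4,825 − $4,816.60 = $8.40.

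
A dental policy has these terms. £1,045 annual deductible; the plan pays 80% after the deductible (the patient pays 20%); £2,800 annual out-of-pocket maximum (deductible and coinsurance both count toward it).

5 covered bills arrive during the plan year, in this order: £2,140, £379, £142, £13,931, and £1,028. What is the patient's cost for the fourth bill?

Bill 1, £2,140: £1,045 finishes the deductible; £1,095 goes to coinsurance; coinsurance £1,095 × 20% = £219. Patient owes £1,264 (running OOP £1,264).
Bill 2, £379: deductible met; 20% of £379 = £75.80. Patient pays £75.80; OOP now £1,339.80.
Bill 3, £142: deductible already satisfied, so patient's share is 20% × £142 = £28.40. Patient owes £28.40 (running OOP £1,368.20).
Bill 4, £13,931: deductible already satisfied, so patient's share is 20% × £13,931 = £2,786.20. Adding that to £1,368.20 gives £4,154.40, past the £2,800 cap; patient pays only £2,800 − £1,368.20 = £1,431.80.

£1,431.80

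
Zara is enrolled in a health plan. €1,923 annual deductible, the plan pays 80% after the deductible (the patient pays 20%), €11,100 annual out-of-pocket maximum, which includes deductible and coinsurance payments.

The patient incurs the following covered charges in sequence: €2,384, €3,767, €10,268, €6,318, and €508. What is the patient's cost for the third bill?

#1 (€2,384): deductible takes €1,923, €461 remains; patient's 20% is €92.20. Cost to patient: €2,015.20. OOP to date €2,015.20.
#2 (€3,767): deductible already satisfied, so patient's share is 20% × €3,767 = €753.40. Patient pays €753.40; OOP now €2,768.60.
#3 (€10,268): deductible already satisfied, so patient's share is 20% × €10,268 = €2,053.60. Patient pays €2,053.60; OOP now €4,822.20.

€2,053.60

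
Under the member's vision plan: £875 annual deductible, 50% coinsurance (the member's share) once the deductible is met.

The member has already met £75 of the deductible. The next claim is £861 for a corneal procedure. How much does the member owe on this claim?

£830.50

Remaining deductible: £875 − £75 = £800.
That leaves £861 − £800 = £61 for coinsurance.
50% of £61 = £30.50 falls to the member.
Member responsibility: £800 + £30.50 = £830.50.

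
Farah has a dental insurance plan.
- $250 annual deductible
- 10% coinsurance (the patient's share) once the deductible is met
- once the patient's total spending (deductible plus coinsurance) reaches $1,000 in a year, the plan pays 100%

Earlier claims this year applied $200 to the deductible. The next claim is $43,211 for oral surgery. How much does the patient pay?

$200 of the $250 deductible is already met, leaving $50.
The remaining $43,161 (= $43,211 − $50) moves to coinsurance.
10% of $43,161 = $4,316.10 falls to the patient.
So the patient owes $50 + $4,316.10 = $4,366.10 before any cap.
That would bring total out-of-pocket to $4,566.10, past the $1,000 cap. The patient is capped at $1,000 − $200 = $800 on this claim.

$800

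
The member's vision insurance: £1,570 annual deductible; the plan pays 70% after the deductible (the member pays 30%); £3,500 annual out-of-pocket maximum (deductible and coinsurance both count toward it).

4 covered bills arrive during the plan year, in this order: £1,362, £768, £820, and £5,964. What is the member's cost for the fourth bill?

£1,516

#1 (£1,362): all of it applies to the deductible. Member owes £1,362 (running OOP £1,362).
#2 (£768): £208 to deductible, leaving £560; member's 30% is £168. Member pays £376; OOP now £1,738.
#3 (£820): deductible already satisfied, so member's share is 30% × £820 = £246. Member pays £246; OOP now £1,984.
#4 (£5,964): deductible already satisfied, so member's share is 30% × £5,964 = £1,789.20. That would push OOP to £3,773.20, over the £3,500 cap, so member pays £3,500 − £1,984 = £1,516.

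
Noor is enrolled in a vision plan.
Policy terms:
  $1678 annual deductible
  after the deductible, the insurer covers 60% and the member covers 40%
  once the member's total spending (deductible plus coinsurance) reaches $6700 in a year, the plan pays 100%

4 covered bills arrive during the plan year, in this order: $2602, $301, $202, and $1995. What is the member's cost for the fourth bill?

$798

Bill 1, $2602: $1678 to deductible, leaving $924; coinsurance $924 × 40% = $369.60. Cost to member: $2047.60. OOP to date $2047.60.
Bill 2, $301: deductible already satisfied, so member's share is 40% × $301 = $120.40. Member owes $120.40 (running OOP $2168).
Bill 3, $202: deductible met; 40% of $202 = $80.80. Member pays $80.80; OOP now $2248.80.
Bill 4, $1995: deductible already satisfied, so member's share is 40% × $1995 = $798. Member pays $798; OOP now $3046.80.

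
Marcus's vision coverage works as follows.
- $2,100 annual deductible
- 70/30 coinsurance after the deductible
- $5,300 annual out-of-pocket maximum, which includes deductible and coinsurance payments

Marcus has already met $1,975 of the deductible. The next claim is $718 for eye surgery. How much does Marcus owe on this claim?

Deductible still to meet: $2,100 − $1,975 = $125.
The remaining $593 (= $718 − $125) moves to coinsurance.
30% of $593 = $177.90 falls to the member.
That puts the member's cost at $125 + $177.90 = $302.90 before any cap.
Year-to-date out-of-pocket becomes $1,975 + $302.90 = $2,277.90, still under the $5,300 maximum, so no cap applies.

$302.90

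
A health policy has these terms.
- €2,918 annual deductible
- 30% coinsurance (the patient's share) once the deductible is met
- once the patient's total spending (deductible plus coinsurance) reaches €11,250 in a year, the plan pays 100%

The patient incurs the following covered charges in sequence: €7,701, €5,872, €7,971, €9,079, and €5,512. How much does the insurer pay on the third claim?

€5,579.70

#1 (€7,701): deductible takes €2,918, €4,783 remains; coinsurance €4,783 × 30% = €1,434.90. Cost to patient: €4,352.90. OOP to date €4,352.90. Insurer: €7,701 − €4,352.90 = €3,348.10.
#2 (€5,872): 30% coinsurance on €5,872 = €1,761.60. Patient owes €1,761.60 (running OOP €6,114.50). Insurer: €5,872 − €1,761.60 = €4,110.40.
#3 (€7,971): deductible met; 30% of €7,971 = €2,391.30. Patient owes €2,391.30 (running OOP €8,505.80). Plan pays €7,971 − €2,391.30 = €5,579.70.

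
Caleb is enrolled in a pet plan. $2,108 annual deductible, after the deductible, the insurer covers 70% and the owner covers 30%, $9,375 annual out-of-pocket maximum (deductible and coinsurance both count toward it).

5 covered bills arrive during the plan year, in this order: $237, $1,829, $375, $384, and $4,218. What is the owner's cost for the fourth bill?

Bill 1, $237: all of it applies to the deductible. Cost to owner: $237. OOP to date $237.
Bill 2, $1,829: fully absorbed by the deductible. Owner pays $1,829; OOP now $2,066.
Bill 3, $375: $42 finishes the deductible; $333 goes to coinsurance; owner's 30% is $99.90. Cost to owner: $141.90. OOP to date $2,207.90.
Bill 4, $384: deductible already satisfied, so owner's share is 30% × $384 = $115.20. Owner owes $115.20 (running OOP $2,323.10).

$115.20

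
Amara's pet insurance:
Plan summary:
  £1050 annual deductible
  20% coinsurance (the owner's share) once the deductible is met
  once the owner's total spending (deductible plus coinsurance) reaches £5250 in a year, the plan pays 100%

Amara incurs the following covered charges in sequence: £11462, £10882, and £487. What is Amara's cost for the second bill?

£2117.60

#1 (£11462): deductible takes £1050, £10412 remains; owner's 20% is £2082.40. Cost to owner: £3132.40. OOP to date £3132.40.
#2 (£10882): deductible met; 20% of £10882 = £2176.40. Adding that to £3132.40 gives £5308.80, past the £5250 cap; owner pays only £5250 − £3132.40 = £2117.60.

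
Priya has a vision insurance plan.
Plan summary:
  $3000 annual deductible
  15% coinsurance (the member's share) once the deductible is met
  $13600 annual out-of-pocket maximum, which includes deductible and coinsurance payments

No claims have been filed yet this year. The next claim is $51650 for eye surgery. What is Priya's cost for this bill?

$10297.50

Deductible not yet touched, so the first $3000 of the bill goes to the deductible.
That leaves $51650 − $3000 = $48650 for coinsurance.
15% of $48650 = $7297.50 falls to the member.
Member responsibility before any cap: $3000 + $7297.50 = $10297.50.
Total out-of-pocket so far would be $0 + $10297.50 = $10297.50, below the $13600 cap — no reduction.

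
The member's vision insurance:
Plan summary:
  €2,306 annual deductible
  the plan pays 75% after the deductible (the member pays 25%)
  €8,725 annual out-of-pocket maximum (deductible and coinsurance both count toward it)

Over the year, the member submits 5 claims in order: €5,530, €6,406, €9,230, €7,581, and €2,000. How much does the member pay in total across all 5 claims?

Bill 1, €5,530: €2,306 to deductible, leaving €3,224; coinsurance €3,224 × 25% = €806. Member owes €3,112 (running OOP €3,112).
Bill 2, €6,406: deductible met; 25% of €6,406 = €1,601.50. Cost to member: €1,601.50. OOP to date €4,713.50.
Bill 3, €9,230: deductible met; 25% of €9,230 = €2,307.50. Member pays €2,307.50; OOP now €7,021.
Bill 4, €7,581: deductible already satisfied, so member's share is 25% × €7,581 = €1,895.25. That would push OOP to €8,916.25, over the €8,725 cap, so member pays €8,725 − €7,021 = €1,704.
Bill 5, €2,000: 25% coinsurance on €2,000 = €500. OOP would hit €9,225 > €8,725, so the cap limits the member to €8,725 − €8,725 = €0.
Total paid by the member: €3,112 + €1,601.50 + €2,307.50 + €1,704 + €0 = €8,725.

€8,725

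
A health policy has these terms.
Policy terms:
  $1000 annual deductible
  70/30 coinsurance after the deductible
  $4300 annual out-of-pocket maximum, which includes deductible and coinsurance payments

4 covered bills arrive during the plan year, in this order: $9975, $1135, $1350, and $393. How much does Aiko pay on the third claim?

Claim 1 ($9975): $1000 to deductible, leaving $8975; coinsurance $8975 × 30% = $2692.50. Patient owes $3692.50 (running OOP $3692.50).
Claim 2 ($1135): deductible already satisfied, so patient's share is 30% × $1135 = $340.50. Cost to patient: $340.50. OOP to date $4033.
Claim 3 ($1350): deductible already satisfied, so patient's share is 30% × $1350 = $405. Adding that to $4033 gives $4438, past the $4300 cap; patient pays only $4300 − $4033 = $267.

$267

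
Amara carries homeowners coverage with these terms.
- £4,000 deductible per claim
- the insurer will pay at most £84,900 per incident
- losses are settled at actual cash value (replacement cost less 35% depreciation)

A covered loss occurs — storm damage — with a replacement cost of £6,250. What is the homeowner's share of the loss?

Actual cash value after 35% depreciation: £6,250 × 65% = £4,062.50.
After the deductible, £4,062.50 − £4,000 = £62.50 remains.
£62.50 is within the £84,900 limit, so the insurer pays £62.50.
Homeowner's share is the uncovered remainder: £6,250 − £62.50 = £6,187.50.

£6,187.50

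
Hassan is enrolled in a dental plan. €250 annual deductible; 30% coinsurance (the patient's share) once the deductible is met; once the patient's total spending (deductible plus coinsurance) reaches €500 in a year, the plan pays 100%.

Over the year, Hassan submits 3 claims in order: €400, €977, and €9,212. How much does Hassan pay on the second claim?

€205

Bill 1, €400: €250 to deductible, leaving €150; patient's 30% is €45. Patient owes €295 (running OOP €295).
Bill 2, €977: deductible met; 30% of €977 = €293.10. That would push OOP to €588.10, over the €500 cap, so patient pays €500 − €295 = €205.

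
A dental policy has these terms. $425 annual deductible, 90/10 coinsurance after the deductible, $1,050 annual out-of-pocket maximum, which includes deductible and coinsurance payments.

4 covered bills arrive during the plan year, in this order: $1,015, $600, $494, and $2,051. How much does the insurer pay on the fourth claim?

Bill 1, $1,015: $425 to deductible, leaving $590; coinsurance $590 × 10% = $59. Patient owes $484 (running OOP $484). Plan pays $1,015 − $484 = $531.
Bill 2, $600: deductible already satisfied, so patient's share is 10% × $600 = $60. Patient owes $60 (running OOP $544). Insurer: $600 − $60 = $540.
Bill 3, $494: 10% coinsurance on $494 = $49.40. Cost to patient: $49.40. OOP to date $593.40. Plan pays $494 − $49.40 = $444.60.
Bill 4, $2,051: deductible already satisfied, so patient's share is 10% × $2,051 = $205.10. Cost to patient: $205.10. OOP to date $798.50. Insurer: $2,051 − $205.10 = $1,845.90.

$1,845.90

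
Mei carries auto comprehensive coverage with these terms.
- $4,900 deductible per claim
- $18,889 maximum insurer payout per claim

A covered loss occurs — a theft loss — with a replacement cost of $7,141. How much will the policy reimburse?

$2,241

After the deductible, $7,141 − $4,900 = $2,241 remains.
That's under the $18,889 cap, so the insurer reimburses the full $2,241.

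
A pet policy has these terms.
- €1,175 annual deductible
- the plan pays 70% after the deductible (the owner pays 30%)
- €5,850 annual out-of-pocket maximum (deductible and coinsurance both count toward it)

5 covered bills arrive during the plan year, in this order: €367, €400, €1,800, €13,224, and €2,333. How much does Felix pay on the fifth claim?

#1 (€367): fully absorbed by the deductible. Owner owes €367 (running OOP €367).
#2 (€400): entire amount goes to the deductible. Cost to owner: €400. OOP to date €767.
#3 (€1,800): €408 finishes the deductible; €1,392 goes to coinsurance; owner's 30% is €417.60. Owner owes €825.60 (running OOP €1,592.60).
#4 (€13,224): 30% coinsurance on €13,224 = €3,967.20. Cost to owner: €3,967.20. OOP to date €5,559.80.
#5 (€2,333): 30% coinsurance on €2,333 = €699.90. OOP would hit €6,259.70 > €5,850, so the cap limits the owner to €5,850 − €5,559.80 = €290.20.

€290.20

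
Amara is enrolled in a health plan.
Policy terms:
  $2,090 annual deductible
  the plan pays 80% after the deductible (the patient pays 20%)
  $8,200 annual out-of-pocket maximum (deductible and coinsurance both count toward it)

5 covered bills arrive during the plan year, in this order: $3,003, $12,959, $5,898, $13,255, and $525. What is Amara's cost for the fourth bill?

$2,156

Bill 1, $3,003: $2,090 finishes the deductible; $913 goes to coinsurance; 20% of $913 = $182.60. Patient owes $2,272.60 (running OOP $2,272.60).
Bill 2, $12,959: 20% coinsurance on $12,959 = $2,591.80. Patient pays $2,591.80; OOP now $4,864.40.
Bill 3, $5,898: deductible already satisfied, so patient's share is 20% × $5,898 = $1,179.60. Patient owes $1,179.60 (running OOP $6,044).
Bill 4, $13,255: deductible met; 20% of $13,255 = $2,651. Adding that to $6,044 gives $8,695, past the $8,200 cap; patient pays only $8,200 − $6,044 = $2,156.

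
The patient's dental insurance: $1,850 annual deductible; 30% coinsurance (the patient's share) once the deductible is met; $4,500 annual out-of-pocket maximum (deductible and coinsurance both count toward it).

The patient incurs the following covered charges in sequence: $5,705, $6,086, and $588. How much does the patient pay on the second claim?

#1 ($5,705): $1,850 finishes the deductible; $3,855 goes to coinsurance; coinsurance $3,855 × 30% = $1,156.50. Patient owes $3,006.50 (running OOP $3,006.50).
#2 ($6,086): deductible already satisfied, so patient's share is 30% × $6,086 = $1,825.80. Adding that to $3,006.50 gives $4,832.30, past the $4,500 cap; patient pays only $4,500 − $3,006.50 = $1,493.50.

$1,493.50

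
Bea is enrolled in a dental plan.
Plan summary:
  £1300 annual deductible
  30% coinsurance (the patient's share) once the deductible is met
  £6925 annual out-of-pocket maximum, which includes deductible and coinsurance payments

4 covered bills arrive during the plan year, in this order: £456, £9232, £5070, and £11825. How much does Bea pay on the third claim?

£1521

Claim 1 — £456: all of it applies to the deductible. Patient pays £456; OOP now £456.
Claim 2 — £9232: deductible takes £844, £8388 remains; patient's 30% is £2516.40. Patient pays £3360.40; OOP now £3816.40.
Claim 3 — £5070: deductible met; 30% of £5070 = £1521. Patient pays £1521; OOP now £5337.40.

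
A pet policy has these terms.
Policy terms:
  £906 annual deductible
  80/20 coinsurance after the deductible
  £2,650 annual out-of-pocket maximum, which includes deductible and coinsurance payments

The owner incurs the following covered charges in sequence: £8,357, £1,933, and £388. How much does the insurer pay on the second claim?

£1,679.20

Claim 1 — £8,357: £906 finishes the deductible; £7,451 goes to coinsurance; owner's 20% is £1,490.20. Owner pays £2,396.20; OOP now £2,396.20. Plan pays £8,357 − £2,396.20 = £5,960.80.
Claim 2 — £1,933: deductible met; 20% of £1,933 = £386.60. That would push OOP to £2,782.80, over the £2,650 cap, so owner pays £2,650 − £2,396.20 = £253.80. Plan pays £1,933 − £253.80 = £1,679.20.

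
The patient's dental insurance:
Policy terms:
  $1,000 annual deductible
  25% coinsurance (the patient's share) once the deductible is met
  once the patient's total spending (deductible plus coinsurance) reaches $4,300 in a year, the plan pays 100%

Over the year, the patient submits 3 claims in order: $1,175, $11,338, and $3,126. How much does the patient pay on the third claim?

$421.75

#1 ($1,175): deductible takes $1,000, $175 remains; patient's 25% is $43.75. Cost to patient: $1,043.75. OOP to date $1,043.75.
#2 ($11,338): deductible already satisfied, so patient's share is 25% × $11,338 = $2,834.50. Patient pays $2,834.50; OOP now $3,878.25.
#3 ($3,126): deductible already satisfied, so patient's share is 25% × $3,126 = $781.50. OOP would hit $4,659.75 > $4,300, so the cap limits the patient to $4,300 − $3,878.25 = $421.75.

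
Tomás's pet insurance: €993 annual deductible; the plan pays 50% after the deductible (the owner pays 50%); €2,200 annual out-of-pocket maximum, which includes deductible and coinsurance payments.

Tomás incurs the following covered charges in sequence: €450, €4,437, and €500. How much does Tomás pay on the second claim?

€1,750

Claim 1 (€450): entire amount goes to the deductible. Owner pays €450; OOP now €450.
Claim 2 (€4,437): deductible takes €543, €3,894 remains; owner's 50% is €1,947. Deductible plus coinsurance: €543 + €1,947 = €2,490. Adding that to €450 gives €2,940, past the €2,200 cap; owner pays only €2,200 − €450 = €1,750.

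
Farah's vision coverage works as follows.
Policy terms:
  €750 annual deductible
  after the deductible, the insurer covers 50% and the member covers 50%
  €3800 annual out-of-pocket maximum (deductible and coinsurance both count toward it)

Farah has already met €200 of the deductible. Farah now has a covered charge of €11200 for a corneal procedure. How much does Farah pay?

€3600

Remaining deductible: €750 − €200 = €550.
That leaves €11200 − €550 = €10650 for coinsurance.
Coinsurance: €10650 × 50% = €5325.
That puts the member's cost at €550 + €5325 = €5875 before any cap.
Adding €5875 to the €200 already spent would give €6075, which exceeds the €3800 cap; the member pays just €3800 − €200 = €3600.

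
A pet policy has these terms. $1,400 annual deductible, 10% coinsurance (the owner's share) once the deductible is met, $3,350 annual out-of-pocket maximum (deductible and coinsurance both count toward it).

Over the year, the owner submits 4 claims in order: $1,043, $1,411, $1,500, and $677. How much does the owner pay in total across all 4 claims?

$1,723.10

Bill 1, $1,043: all of it applies to the deductible. Owner pays $1,043; OOP now $1,043.
Bill 2, $1,411: deductible takes $357, $1,054 remains; 10% of $1,054 = $105.40. Owner pays $462.40; OOP now $1,505.40.
Bill 3, $1,500: deductible already satisfied, so owner's share is 10% × $1,500 = $150. Owner pays $150; OOP now $1,655.40.
Bill 4, $677: deductible met; 10% of $677 = $67.70. Owner owes $67.70 (running OOP $1,723.10).
Summing the owner's payments: $1,043 + $462.40 + $150 + $67.70 = $1,723.10.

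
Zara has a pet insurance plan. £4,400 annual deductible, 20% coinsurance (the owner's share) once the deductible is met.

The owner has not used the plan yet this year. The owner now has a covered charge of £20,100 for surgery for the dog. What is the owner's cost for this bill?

£7,540

Nothing has been paid toward the £4,400 deductible, so the first £4,400 of this charge is applied there.
The remaining £15,700 (= £20,100 − £4,400) moves to coinsurance.
20% of £15,700 = £3,140 falls to the owner.
Owner responsibility: £4,400 + £3,140 = £7,540.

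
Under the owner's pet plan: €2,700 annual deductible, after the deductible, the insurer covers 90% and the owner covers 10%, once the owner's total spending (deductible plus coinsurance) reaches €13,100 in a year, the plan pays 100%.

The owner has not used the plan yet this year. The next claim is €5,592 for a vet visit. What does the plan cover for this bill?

€2,602.80

The full €2,700 deductible is still open; €2,700 of this bill applies to it.
The remaining €2,892 (= €5,592 − €2,700) moves to coinsurance.
10% of €2,892 = €289.20 falls to the owner.
So the owner owes €2,700 + €289.20 = €2,989.20 before any cap.
Year-to-date out-of-pocket becomes €0 + €2,989.20 = €2,989.20, still under the €13,100 maximum, so no cap applies.
The plan picks up €5,592 − €2,989.20 = €2,602.80.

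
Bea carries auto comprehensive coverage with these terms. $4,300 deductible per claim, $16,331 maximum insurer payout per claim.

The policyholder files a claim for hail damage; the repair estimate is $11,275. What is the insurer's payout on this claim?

$6,975

Less the $4,300 deductible: $11,275 − $4,300 = $6,975.
$6,975 ≤ $16,331, so the limit doesn't bind; insurer pays $6,975.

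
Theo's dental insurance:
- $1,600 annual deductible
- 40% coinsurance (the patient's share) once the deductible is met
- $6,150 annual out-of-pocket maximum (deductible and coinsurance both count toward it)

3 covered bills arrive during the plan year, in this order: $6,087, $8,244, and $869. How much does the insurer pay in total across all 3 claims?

$9,050

#1 ($6,087): $1,600 to deductible, leaving $4,487; patient's 40% is $1,794.80. Patient pays $3,394.80; OOP now $3,394.80. Plan pays $6,087 − $3,394.80 = $2,692.20.
#2 ($8,244): deductible met; 40% of $8,244 = $3,297.60. OOP would hit $6,692.40 > $6,150, so the cap limits the patient to $6,150 − $3,394.80 = $2,755.20. Insurer: $8,244 − $2,755.20 = $5,488.80.
#3 ($869): deductible already satisfied, so patient's share is 40% × $869 = $347.60. OOP would hit $6,497.60 > $6,150, so the cap limits the patient to $6,150 − $6,150 = $0. Insurer: $869 − $0 = $869.
Insurer total = bills − patient's total = $15,200 − $6,150 = $9,050.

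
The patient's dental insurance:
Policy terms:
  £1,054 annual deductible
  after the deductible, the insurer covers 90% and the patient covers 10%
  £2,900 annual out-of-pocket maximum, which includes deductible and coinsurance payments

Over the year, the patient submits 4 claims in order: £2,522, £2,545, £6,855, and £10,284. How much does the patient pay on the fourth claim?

Claim 1 — £2,522: £1,054 to deductible, leaving £1,468; patient's 10% is £146.80. Patient owes £1,200.80 (running OOP £1,200.80).
Claim 2 — £2,545: deductible already satisfied, so patient's share is 10% × £2,545 = £254.50. Patient pays £254.50; OOP now £1,455.30.
Claim 3 — £6,855: deductible met; 10% of £6,855 = £685.50. Patient owes £685.50 (running OOP £2,140.80).
Claim 4 — £10,284: 10% coinsurance on £10,284 = £1,028.40. That would push OOP to £3,169.20, over the £2,900 cap, so patient pays £2,900 − £2,140.80 = £759.20.

£759.20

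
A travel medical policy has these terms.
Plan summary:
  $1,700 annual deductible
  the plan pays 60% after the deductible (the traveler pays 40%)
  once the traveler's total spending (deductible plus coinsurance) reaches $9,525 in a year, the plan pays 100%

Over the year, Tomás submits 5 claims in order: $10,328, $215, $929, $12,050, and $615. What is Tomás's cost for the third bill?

$371.60

Bill 1, $10,328: $1,700 to deductible, leaving $8,628; traveler's 40% is $3,451.20. Traveler pays $5,151.20; OOP now $5,151.20.
Bill 2, $215: 40% coinsurance on $215 = $86. Traveler owes $86 (running OOP $5,237.20).
Bill 3, $929: deductible already satisfied, so traveler's share is 40% × $929 = $371.60. Traveler owes $371.60 (running OOP $5,608.80).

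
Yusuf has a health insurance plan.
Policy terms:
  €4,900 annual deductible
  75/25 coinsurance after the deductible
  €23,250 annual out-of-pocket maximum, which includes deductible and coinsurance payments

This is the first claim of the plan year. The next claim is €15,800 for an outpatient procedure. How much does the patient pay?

€7,625

Nothing has been paid toward the €4,900 deductible, so the first €4,900 of this charge is applied there.
That leaves €15,800 − €4,900 = €10,900 for coinsurance.
Patient's 25% share of €10,900 is €2,725.
Patient responsibility before any cap: €4,900 + €2,725 = €7,625.
Cumulative spending €0 + €7,625 = €7,625 stays under the €23,250 maximum.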